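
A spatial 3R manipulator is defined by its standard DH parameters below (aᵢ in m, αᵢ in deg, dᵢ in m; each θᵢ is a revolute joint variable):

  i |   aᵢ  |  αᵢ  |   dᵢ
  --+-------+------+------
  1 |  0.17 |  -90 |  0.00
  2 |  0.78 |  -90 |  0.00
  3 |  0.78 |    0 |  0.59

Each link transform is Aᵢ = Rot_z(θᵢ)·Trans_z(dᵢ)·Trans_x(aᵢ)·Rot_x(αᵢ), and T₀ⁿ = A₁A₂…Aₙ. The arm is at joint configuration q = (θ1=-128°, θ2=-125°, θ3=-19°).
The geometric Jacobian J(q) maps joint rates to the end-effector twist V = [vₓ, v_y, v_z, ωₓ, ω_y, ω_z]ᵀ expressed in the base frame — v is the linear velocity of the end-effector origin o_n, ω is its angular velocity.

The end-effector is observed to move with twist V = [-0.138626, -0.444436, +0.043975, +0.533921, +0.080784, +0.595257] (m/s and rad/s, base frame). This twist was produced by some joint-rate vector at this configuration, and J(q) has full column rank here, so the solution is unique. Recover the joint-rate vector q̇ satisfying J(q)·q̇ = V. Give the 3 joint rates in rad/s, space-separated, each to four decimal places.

o_n = [0.3338, 0.0147, 1.5815]
J₁: ẑ×o_n = [-0.0147, 0.3338, 0.0000], ω = ẑ
J2: z=[0.7880, -0.6157, 0.0000] o=[-0.1047, -0.1340, 0.0000] → [-0.9737, -1.2462, 0.3871, 0.7880, -0.6157, 0.0000]
J3: z=[-0.5043, -0.6455, 0.5736] o=[0.1708, 0.2186, 0.6389] → [-0.4915, 0.5688, 0.2080, -0.5043, -0.6455, 0.5736]
q̇ = J⁺·V = [0.8700, 0.3710, -0.4790]

0.8700 0.3710 -0.4790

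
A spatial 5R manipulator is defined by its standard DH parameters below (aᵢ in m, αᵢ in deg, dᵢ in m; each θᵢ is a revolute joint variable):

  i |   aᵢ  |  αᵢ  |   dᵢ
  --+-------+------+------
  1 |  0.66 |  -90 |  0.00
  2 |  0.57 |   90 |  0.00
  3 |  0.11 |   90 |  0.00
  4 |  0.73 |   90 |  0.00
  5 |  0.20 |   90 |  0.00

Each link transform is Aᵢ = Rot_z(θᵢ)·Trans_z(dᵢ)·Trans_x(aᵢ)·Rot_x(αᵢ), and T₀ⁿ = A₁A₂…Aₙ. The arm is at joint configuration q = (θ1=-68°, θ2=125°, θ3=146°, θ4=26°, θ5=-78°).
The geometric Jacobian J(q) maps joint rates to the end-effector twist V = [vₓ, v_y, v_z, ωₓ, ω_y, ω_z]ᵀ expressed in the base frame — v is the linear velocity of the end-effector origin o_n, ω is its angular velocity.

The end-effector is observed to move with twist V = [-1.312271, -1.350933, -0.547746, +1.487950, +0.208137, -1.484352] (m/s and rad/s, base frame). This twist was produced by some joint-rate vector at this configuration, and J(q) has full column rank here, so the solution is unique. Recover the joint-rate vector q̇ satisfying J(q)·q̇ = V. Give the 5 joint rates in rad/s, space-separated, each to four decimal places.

o_n = [0.6614, -0.8706, -0.0257]
J₁: ẑ×o_n = [0.8706, 0.6614, -0.0000], ω = ẑ
J2: z=[0.9272, 0.3746, 0.0000] o=[0.2472, -0.6119, 0.0000] → [-0.0096, 0.0238, -0.3950, 0.9272, 0.3746, 0.0000]
J3: z=[0.3069, -0.7595, -0.5736] o=[0.1248, -0.3088, -0.4669] → [-0.6574, -0.4432, 0.2352, 0.3069, -0.7595, -0.5736]
J4: z=[0.6485, 0.6079, -0.4581] o=[0.2014, -0.3343, -0.3922] → [-0.0228, -0.4484, -0.6275, 0.6485, 0.6079, -0.4581]
J5: z=[0.0296, 0.5812, 0.8132] o=[0.7566, -0.7291, -0.1302] → [0.1758, -0.0805, 0.0512, 0.0296, 0.5812, 0.8132]
q̇ = J⁺·V = [-0.8020, 0.6840, 0.9820, 0.8370, 0.3250]

-0.8020 0.6840 0.9820 0.8370 0.3250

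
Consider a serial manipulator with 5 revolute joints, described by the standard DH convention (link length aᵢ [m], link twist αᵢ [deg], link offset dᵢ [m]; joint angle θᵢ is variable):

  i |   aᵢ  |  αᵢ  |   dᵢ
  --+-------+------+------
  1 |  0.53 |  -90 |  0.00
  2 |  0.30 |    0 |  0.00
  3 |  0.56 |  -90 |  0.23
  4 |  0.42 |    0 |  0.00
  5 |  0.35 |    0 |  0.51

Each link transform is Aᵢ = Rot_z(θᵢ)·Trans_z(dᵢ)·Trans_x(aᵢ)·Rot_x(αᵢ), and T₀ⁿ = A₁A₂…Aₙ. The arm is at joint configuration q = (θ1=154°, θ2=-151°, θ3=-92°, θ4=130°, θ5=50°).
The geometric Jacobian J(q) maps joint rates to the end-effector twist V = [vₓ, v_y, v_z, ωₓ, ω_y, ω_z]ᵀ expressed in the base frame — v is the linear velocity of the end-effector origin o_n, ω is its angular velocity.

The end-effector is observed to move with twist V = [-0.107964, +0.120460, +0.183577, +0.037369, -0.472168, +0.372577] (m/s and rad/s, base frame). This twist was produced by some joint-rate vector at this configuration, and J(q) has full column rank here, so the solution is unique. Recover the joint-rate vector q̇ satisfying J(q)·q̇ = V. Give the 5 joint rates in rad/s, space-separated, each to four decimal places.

0.2500 0.5030 -0.0950 -0.4280 0.6980

o_n = [0.1836, 0.0125, 0.4304]
J₁: ẑ×o_n = [-0.0125, 0.1836, 0.0000], ω = ẑ
J2: z=[-0.4384, -0.8988, 0.0000] o=[-0.4764, 0.2323, 0.0000] → [-0.3869, 0.1887, 0.6896, -0.4384, -0.8988, 0.0000]
J3: z=[-0.4384, -0.8988, 0.0000] o=[-0.2405, 0.1173, 0.1454] → [-0.2561, 0.1249, 0.4272, -0.4384, -0.8988, 0.0000]
J4: z=[0.8008, -0.3906, 0.4540] o=[-0.1129, -0.2009, -0.3535] → [-0.4031, -0.4932, 0.2867, 0.8008, -0.3906, 0.4540]
J5: z=[0.8008, -0.3906, 0.4540] o=[-0.0820, 0.1420, -0.1130] → [-0.1534, -0.3146, 0.0000, 0.8008, -0.3906, 0.4540]
q̇ = J⁺·V = [0.2500, 0.5030, -0.0950, -0.4280, 0.6980]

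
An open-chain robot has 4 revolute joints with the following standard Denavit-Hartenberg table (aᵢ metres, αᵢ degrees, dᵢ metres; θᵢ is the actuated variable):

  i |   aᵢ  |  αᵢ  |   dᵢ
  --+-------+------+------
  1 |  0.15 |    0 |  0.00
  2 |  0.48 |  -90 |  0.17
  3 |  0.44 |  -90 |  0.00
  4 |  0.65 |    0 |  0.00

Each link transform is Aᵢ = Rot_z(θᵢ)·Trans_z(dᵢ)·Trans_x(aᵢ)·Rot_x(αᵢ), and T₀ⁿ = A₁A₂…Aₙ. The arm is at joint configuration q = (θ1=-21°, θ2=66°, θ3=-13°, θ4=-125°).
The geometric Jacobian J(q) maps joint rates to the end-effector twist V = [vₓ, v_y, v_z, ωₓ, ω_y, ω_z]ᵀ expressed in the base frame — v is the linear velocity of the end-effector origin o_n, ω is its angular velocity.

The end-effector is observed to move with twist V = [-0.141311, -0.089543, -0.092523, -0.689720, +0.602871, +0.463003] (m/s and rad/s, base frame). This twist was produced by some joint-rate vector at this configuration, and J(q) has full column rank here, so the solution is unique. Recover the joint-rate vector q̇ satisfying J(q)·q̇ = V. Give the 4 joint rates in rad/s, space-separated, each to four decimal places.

o_n = [0.1492, 0.7084, 0.1851]
J₁: ẑ×o_n = [-0.7084, 0.1492, 0.0000], ω = ẑ
J2: z=[0.0000, 0.0000, 1.0000] o=[0.1400, -0.0538, 0.0000] → [-0.7622, 0.0092, 0.0000, 0.0000, 0.0000, 1.0000]
J3: z=[-0.7071, 0.7071, 0.0000] o=[0.4794, 0.2857, 0.1700] → [0.0107, 0.0107, -0.0655, -0.7071, 0.7071, 0.0000]
J4: z=[0.1591, 0.1591, -0.9744] o=[0.7826, 0.5888, 0.2690] → [0.1032, 0.6305, 0.1198, 0.1591, 0.1591, -0.9744]
q̇ = J⁺·V = [0.5070, -0.3100, 0.9140, -0.2730]

0.5070 -0.3100 0.9140 -0.2730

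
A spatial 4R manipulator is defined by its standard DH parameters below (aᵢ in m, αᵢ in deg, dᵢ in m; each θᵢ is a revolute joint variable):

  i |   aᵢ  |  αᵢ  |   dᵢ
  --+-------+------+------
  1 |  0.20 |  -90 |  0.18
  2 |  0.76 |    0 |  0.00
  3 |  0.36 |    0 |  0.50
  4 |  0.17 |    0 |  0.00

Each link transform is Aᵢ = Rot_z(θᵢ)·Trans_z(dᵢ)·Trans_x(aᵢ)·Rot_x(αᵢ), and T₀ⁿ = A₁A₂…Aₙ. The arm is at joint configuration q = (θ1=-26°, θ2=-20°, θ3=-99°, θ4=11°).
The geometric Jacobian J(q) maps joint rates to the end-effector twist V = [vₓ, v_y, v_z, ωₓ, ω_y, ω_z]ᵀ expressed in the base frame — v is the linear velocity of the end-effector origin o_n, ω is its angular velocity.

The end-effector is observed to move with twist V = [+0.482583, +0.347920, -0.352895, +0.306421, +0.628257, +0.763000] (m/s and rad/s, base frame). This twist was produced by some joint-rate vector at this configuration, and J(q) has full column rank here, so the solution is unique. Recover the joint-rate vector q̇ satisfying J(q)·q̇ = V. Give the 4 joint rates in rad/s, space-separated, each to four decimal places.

0.7630 0.8090 0.2690 -0.3790

o_n = [0.8367, 0.1482, 0.9165]
J₁: ẑ×o_n = [-0.1482, 0.8367, 0.0000], ω = ẑ
J2: z=[0.4384, 0.8988, 0.0000] o=[0.1798, -0.0877, 0.1800] → [0.6619, -0.3229, -0.4871, 0.4384, 0.8988, 0.0000]
J3: z=[0.4384, 0.8988, 0.0000] o=[0.8216, -0.4007, 0.4399] → [0.4283, -0.2089, 0.2271, 0.4384, 0.8988, 0.0000]
J4: z=[0.4384, 0.8988, 0.0000] o=[0.8840, 0.1252, 0.7548] → [0.1453, -0.0709, 0.0525, 0.4384, 0.8988, 0.0000]
q̇ = J⁺·V = [0.7630, 0.8090, 0.2690, -0.3790]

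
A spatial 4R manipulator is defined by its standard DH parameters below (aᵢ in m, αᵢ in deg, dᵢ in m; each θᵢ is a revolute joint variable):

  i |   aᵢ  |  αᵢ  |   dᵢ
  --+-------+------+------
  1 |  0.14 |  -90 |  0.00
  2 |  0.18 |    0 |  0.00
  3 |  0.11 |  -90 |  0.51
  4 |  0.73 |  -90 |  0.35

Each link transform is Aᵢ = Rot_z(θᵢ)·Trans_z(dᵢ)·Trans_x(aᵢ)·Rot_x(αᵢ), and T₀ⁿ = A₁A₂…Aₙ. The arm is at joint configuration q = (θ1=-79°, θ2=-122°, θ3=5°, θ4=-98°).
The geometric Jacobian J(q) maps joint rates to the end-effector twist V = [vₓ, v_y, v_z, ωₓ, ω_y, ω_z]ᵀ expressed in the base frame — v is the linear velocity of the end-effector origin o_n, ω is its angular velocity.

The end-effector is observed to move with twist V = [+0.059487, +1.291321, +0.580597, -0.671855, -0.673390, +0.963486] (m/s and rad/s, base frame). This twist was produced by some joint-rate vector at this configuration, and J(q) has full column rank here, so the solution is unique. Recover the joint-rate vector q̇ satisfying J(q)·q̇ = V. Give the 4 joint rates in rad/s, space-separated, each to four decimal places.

0.6920 -0.4960 -0.2920 0.5980

o_n = [1.2775, -0.1109, 0.3190]
J₁: ẑ×o_n = [0.1109, 1.2775, -0.0000], ω = ẑ
J2: z=[0.9816, 0.1908, 0.0000] o=[0.0267, -0.1374, 0.0000] → [0.0609, -0.3132, -0.2127, 0.9816, 0.1908, 0.0000]
J3: z=[0.9816, 0.1908, 0.0000] o=[0.0085, -0.0438, 0.1526] → [0.0317, -0.1633, -0.3080, 0.9816, 0.1908, 0.0000]
J4: z=[0.1700, -0.8746, 0.4540] o=[0.4996, 0.1025, 0.2507] → [0.0371, 0.3415, 0.6441, 0.1700, -0.8746, 0.4540]
q̇ = J⁺·V = [0.6920, -0.4960, -0.2920, 0.5980]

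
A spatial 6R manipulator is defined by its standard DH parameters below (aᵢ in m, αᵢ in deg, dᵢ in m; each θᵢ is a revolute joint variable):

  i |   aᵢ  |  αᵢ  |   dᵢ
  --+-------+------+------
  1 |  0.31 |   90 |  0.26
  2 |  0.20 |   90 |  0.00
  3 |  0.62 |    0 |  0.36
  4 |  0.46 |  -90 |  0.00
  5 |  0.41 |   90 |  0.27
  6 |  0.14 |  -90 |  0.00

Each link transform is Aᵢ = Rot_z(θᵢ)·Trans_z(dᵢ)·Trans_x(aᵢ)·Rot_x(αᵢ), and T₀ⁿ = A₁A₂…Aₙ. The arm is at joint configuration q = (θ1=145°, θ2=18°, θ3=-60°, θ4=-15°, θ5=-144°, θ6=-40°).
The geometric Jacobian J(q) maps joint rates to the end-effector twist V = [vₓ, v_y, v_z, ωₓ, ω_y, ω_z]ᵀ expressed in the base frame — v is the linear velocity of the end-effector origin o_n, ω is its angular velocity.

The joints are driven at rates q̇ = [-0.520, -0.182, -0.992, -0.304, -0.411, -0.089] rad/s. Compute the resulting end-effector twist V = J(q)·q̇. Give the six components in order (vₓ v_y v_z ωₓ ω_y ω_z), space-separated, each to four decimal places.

o_n = [-1.2674, 0.2399, -0.1569]
J₁: ẑ×o_n = [-0.2399, -1.2674, 0.0000], ω = ẑ
J2: z=[0.5736, 0.8192, 0.0000] o=[-0.2539, 0.1778, 0.2600] → [-0.3415, 0.2391, 0.8658, 0.5736, 0.8192, 0.0000]
J3: z=[-0.2531, 0.1772, -0.9511] o=[-0.4097, 0.2869, 0.3218] → [-0.1296, 0.6945, 0.1639, -0.2531, 0.1772, -0.9511]
J4: z=[-0.2531, 0.1772, -0.9511] o=[-1.0504, 0.0800, 0.0752] → [0.1109, 0.1477, -0.0020, -0.2531, 0.1772, -0.9511]
J5: z=[-0.6041, 0.7389, 0.2985] o=[-1.3980, -0.2190, 0.1120] → [-0.3357, -0.1235, -0.3737, -0.6041, 0.7389, 0.2985]
J6: z=[0.6490, 0.2387, 0.7224] o=[-1.3714, 0.2388, -0.0631] → [-0.0232, 0.1359, -0.0241, 0.6490, 0.2387, 0.7224]
V = J·q̇ = [0.4217, -0.0797, -0.1639, 0.4142, -0.7037, 0.5256]

0.4217 -0.0797 -0.1639 0.4142 -0.7037 0.5256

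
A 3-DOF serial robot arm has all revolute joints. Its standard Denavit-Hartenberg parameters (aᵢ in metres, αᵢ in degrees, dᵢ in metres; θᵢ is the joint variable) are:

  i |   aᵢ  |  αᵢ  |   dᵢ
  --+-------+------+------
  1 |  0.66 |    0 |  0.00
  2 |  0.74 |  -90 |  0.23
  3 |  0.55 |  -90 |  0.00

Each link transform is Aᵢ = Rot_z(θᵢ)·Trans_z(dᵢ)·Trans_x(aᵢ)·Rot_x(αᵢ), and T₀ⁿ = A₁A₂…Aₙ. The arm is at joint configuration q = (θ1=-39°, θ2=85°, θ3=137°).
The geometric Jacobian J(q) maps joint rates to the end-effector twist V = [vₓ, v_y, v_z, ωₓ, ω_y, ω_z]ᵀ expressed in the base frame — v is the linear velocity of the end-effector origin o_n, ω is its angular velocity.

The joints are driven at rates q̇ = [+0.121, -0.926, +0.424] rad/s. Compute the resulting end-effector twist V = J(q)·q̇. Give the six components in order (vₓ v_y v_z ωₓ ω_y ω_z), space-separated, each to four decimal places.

o_n = [0.7475, -0.1724, -0.1451]
J₁: ẑ×o_n = [0.1724, 0.7475, -0.0000], ω = ẑ
J2: z=[0.0000, 0.0000, 1.0000] o=[0.5129, -0.4154, 0.0000] → [-0.2430, 0.2346, 0.0000, 0.0000, 0.0000, 1.0000]
J3: z=[-0.7193, 0.6947, 0.0000] o=[1.0270, 0.1170, 0.2300] → [-0.2606, -0.2698, 0.4022, -0.7193, 0.6947, 0.0000]
V = J·q̇ = [0.1354, -0.2412, 0.1706, -0.3050, 0.2945, -0.8050]

0.1354 -0.2412 0.1706 -0.3050 0.2945 -0.8050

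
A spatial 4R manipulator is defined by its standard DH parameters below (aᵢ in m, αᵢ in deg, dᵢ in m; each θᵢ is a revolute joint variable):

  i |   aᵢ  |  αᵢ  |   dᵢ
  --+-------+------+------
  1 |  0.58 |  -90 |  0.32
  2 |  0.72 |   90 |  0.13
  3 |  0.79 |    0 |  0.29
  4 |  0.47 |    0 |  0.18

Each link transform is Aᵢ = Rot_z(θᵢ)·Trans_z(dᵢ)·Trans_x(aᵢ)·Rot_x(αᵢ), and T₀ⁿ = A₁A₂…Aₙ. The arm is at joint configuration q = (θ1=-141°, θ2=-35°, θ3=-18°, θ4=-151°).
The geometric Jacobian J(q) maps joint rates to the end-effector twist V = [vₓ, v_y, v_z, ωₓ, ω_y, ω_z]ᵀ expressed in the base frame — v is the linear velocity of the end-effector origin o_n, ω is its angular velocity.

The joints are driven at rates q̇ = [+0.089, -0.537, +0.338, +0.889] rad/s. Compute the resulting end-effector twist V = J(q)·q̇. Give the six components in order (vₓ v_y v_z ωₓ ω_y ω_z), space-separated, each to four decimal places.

o_n = [-1.0124, -0.5576, 1.2843]
J₁: ẑ×o_n = [0.5576, -1.0124, 0.0000], ω = ẑ
J2: z=[0.6293, -0.7771, 0.0000] o=[-0.4507, -0.3650, 0.3200] → [-0.7494, -0.6069, -0.5577, 0.6293, -0.7771, 0.0000]
J3: z=[0.4458, 0.3610, 0.8192] o=[-0.8273, -0.8372, 0.7330] → [-0.0300, -0.3974, 0.1915, 0.4458, 0.3610, 0.8192]
J4: z=[0.4458, 0.3610, 0.8192] o=[-1.3299, -0.9301, 1.4015] → [-0.3474, 0.3123, 0.0514, 0.4458, 0.3610, 0.8192]
V = J·q̇ = [0.1330, 0.3791, 0.4099, 0.2090, 0.8602, 1.0941]

0.1330 0.3791 0.4099 0.2090 0.8602 1.0941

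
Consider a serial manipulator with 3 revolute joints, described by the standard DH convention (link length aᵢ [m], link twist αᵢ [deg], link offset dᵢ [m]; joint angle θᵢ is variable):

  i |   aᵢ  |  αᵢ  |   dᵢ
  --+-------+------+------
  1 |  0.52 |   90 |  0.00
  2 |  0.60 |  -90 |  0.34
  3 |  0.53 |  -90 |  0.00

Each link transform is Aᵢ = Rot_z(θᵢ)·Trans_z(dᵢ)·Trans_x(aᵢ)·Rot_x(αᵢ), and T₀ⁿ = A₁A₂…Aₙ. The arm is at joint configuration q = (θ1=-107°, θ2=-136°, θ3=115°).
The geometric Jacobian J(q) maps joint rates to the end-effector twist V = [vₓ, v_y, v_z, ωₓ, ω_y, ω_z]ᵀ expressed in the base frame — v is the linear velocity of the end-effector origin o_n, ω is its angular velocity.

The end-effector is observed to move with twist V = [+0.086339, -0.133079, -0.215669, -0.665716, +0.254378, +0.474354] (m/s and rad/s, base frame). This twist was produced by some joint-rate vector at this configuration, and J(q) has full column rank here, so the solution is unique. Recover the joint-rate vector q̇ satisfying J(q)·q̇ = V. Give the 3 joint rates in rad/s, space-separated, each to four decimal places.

0.4240 0.7110 -0.0700

o_n = [0.0613, -0.2796, -0.2612]
J₁: ẑ×o_n = [0.2796, 0.0613, -0.0000], ω = ẑ
J2: z=[-0.9563, 0.2924, 0.0000] o=[-0.1520, -0.4973, 0.0000] → [-0.0764, -0.2498, -0.2705, -0.9563, 0.2924, 0.0000]
J3: z=[-0.2031, -0.6643, -0.7193] o=[-0.3510, 0.0149, -0.4168] → [-0.3152, -0.2649, 0.3337, -0.2031, -0.6643, -0.7193]
q̇ = J⁺·V = [0.4240, 0.7110, -0.0700]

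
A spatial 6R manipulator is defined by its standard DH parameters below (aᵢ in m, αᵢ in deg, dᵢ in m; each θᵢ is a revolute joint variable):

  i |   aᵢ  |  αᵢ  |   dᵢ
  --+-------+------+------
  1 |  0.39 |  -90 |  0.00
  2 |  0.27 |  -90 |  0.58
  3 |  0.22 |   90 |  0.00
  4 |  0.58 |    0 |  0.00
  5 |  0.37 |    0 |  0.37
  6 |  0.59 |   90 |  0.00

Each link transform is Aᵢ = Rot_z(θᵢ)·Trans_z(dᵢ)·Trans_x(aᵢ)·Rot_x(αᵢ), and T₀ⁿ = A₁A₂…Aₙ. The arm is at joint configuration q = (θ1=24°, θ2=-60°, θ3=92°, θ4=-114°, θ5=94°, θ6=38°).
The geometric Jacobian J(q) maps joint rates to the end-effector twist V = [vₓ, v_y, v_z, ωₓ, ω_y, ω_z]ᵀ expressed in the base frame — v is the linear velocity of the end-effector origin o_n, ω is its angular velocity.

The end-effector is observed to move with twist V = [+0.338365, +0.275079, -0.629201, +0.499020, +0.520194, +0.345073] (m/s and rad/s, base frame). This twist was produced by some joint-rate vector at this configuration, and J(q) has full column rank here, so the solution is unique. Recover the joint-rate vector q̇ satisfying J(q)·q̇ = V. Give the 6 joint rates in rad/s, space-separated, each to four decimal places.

o_n = [0.3915, -0.1817, 0.7641]
J₁: ẑ×o_n = [0.1817, 0.3915, -0.0000], ω = ẑ
J2: z=[-0.4067, 0.9135, 0.0000] o=[0.3563, 0.1586, 0.0000] → [0.6981, 0.3108, 0.1063, -0.4067, 0.9135, 0.0000]
J3: z=[0.7912, 0.3522, -0.5000] o=[0.2437, 0.7434, 0.2338] → [-0.2758, -0.4934, -0.7840, 0.7912, 0.3522, -0.5000]
J4: z=[0.4707, 0.1714, 0.8655] o=[0.3296, 0.5410, 0.2272] → [0.7175, -0.1992, -0.3508, 0.4707, 0.1714, 0.8655]
J5: z=[0.4707, 0.1714, 0.8655] o=[-0.1817, 0.5714, 0.4992] → [0.6972, 0.3714, -0.4527, 0.4707, 0.1714, 0.8655]
J6: z=[0.4707, 0.1714, 0.8655] o=[0.0281, 0.2703, 0.8722] → [0.3727, 0.3654, -0.2751, 0.4707, 0.1714, 0.8655]
q̇ = J⁺·V = [0.3750, 0.2830, 0.5930, -0.3820, 0.7800, -0.0900]

0.3750 0.2830 0.5930 -0.3820 0.7800 -0.0900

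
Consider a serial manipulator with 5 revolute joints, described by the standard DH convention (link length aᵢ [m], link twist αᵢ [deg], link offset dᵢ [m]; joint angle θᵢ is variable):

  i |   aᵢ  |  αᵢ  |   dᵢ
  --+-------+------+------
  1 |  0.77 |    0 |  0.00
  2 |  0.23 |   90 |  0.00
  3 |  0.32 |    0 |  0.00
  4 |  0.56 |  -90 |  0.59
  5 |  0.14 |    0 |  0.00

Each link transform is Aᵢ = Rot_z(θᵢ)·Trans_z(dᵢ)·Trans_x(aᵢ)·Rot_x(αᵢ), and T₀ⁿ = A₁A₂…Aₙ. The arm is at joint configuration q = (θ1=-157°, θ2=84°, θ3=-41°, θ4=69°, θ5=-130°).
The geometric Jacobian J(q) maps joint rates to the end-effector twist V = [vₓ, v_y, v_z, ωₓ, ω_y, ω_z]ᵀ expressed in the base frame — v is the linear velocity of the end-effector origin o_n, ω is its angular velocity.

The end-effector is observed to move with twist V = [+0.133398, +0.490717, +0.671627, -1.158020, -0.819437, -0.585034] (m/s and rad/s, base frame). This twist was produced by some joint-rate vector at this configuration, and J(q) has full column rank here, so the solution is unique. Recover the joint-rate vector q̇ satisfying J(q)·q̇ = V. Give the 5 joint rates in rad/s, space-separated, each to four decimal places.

o_n = [-1.1164, -1.3525, 0.0107]
J₁: ẑ×o_n = [1.3525, -1.1164, 0.0000], ω = ẑ
J2: z=[0.0000, 0.0000, 1.0000] o=[-0.7088, -0.3009, 0.0000] → [1.0516, -0.4076, 0.0000, 0.0000, 0.0000, 1.0000]
J3: z=[-0.9563, -0.2924, 0.0000] o=[-0.6415, -0.5208, 0.0000] → [-0.0031, 0.0102, 0.6565, -0.9563, -0.2924, 0.0000]
J4: z=[-0.9563, -0.2924, 0.0000] o=[-0.5709, -0.7518, -0.2099] → [-0.0645, 0.2110, 0.4150, -0.9563, -0.2924, 0.0000]
J5: z=[-0.1373, 0.4490, 0.8829] o=[-0.9906, -1.3971, 0.0530] → [-0.0584, -0.1169, 0.0503, -0.1373, 0.4490, 0.8829]
q̇ = J⁺·V = [-0.4680, 0.7200, 0.6640, 0.6830, -0.9480]

-0.4680 0.7200 0.6640 0.6830 -0.9480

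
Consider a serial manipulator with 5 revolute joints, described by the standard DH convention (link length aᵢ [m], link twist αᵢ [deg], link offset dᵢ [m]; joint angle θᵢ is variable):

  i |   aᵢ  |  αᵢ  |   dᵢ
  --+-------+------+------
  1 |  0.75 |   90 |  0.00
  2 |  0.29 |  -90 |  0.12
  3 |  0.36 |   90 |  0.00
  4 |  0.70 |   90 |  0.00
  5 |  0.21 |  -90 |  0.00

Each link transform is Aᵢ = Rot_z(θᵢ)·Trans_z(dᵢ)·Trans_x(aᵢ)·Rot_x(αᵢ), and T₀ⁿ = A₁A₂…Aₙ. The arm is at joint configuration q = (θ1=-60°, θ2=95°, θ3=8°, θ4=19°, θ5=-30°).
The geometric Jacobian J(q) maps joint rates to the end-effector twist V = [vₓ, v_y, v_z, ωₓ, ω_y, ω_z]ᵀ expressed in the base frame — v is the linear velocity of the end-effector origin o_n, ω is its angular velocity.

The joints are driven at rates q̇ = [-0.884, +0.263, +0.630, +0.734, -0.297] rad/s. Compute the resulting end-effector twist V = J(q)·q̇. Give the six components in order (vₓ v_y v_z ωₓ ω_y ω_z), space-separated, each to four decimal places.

-0.0065 0.9269 -0.5751 -1.3229 0.2846 -0.9570

o_n = [0.2985, -0.2167, 1.4270]
J₁: ẑ×o_n = [0.2167, 0.2985, -0.0000], ω = ẑ
J2: z=[-0.8660, -0.5000, 0.0000] o=[0.3750, -0.6495, 0.0000] → [-0.7135, 1.2358, -0.4131, -0.8660, -0.5000, 0.0000]
J3: z=[-0.4981, 0.8627, -0.0872] o=[0.2584, -0.6876, 0.2889] → [1.0229, 0.5634, -0.2691, -0.4981, 0.8627, -0.0872]
J4: z=[-0.8637, -0.4846, 0.1386] o=[0.2863, -0.6357, 0.6440] → [-0.4375, 0.6779, -0.3559, -0.8637, -0.4846, 0.1386]
J5: z=[0.4962, -0.7687, 0.4036] o=[0.2240, -0.3435, 1.2771] → [-0.1664, -0.0443, 0.1202, 0.4962, -0.7687, 0.4036]
V = J·q̇ = [-0.0065, 0.9269, -0.5751, -1.3229, 0.2846, -0.9570]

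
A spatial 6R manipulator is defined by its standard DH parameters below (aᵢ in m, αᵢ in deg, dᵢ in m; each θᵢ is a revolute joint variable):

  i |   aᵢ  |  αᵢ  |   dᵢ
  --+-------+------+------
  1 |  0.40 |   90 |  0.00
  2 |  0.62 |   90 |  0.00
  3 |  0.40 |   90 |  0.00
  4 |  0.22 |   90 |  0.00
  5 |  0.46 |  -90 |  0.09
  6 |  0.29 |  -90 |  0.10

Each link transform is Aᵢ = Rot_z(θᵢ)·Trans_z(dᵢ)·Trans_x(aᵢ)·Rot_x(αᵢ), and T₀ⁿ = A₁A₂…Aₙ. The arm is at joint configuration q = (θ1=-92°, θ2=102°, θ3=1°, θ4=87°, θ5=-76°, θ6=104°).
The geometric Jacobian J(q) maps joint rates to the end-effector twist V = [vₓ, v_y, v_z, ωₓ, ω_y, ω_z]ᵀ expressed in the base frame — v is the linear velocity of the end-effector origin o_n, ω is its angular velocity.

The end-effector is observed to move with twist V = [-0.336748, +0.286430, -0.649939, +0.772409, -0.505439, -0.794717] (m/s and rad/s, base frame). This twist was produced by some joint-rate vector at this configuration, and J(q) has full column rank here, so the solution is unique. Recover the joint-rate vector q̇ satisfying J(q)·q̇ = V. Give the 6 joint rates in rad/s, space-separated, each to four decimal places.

0.0120 -0.0290 0.5180 0.8110 -0.8890 -0.2730

o_n = [-0.3800, -0.6232, 0.9132]
J₁: ẑ×o_n = [0.6232, -0.3800, 0.0000], ω = ẑ
J2: z=[-0.9994, 0.0349, 0.0000] o=[-0.0140, -0.3998, 0.0000] → [0.0319, 0.9127, 0.2361, -0.9994, 0.0349, 0.0000]
J3: z=[-0.0341, -0.9776, 0.2079] o=[-0.0095, -0.2709, 0.6065] → [-0.2267, -0.0666, -0.3502, -0.0341, -0.9776, 0.2079]
J4: z=[0.9994, -0.0313, 0.0171] o=[-0.0135, -0.1876, 0.9977] → [0.0101, 0.0781, -0.4468, 0.9994, -0.0313, 0.0171]
J5: z=[-0.0084, 0.2592, 0.9658] o=[-0.0212, -0.4000, 1.0546] → [0.1790, -0.3478, 0.0949, -0.0084, 0.2592, 0.9658]
J6: z=[0.2082, -0.9442, 0.2553] o=[-0.4718, -0.4701, 1.1627] → [0.2746, 0.0754, 0.0548, 0.2082, -0.9442, 0.2553]
q̇ = J⁺·V = [0.0120, -0.0290, 0.5180, 0.8110, -0.8890, -0.2730]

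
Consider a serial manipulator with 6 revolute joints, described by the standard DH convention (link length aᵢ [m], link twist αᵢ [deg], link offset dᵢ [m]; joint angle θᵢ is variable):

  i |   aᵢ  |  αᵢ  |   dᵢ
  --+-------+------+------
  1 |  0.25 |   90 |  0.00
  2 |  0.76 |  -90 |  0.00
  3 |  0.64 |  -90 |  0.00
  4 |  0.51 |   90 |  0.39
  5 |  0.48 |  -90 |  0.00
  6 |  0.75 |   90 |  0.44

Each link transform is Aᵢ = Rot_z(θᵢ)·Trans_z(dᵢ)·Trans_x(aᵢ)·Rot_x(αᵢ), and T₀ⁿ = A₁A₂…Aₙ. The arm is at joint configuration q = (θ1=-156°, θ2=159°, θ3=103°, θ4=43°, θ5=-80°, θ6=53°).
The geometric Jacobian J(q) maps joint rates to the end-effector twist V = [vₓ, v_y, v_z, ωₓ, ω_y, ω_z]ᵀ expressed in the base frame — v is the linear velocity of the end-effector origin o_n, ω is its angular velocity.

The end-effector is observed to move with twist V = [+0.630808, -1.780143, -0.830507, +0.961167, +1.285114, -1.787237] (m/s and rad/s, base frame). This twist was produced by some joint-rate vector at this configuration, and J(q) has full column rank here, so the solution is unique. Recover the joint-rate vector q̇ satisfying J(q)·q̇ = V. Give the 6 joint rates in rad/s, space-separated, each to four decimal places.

o_n = [0.6581, -0.9269, 1.4585]
J₁: ẑ×o_n = [0.9269, 0.6581, -0.0000], ω = ẑ
J2: z=[-0.4067, 0.9135, 0.0000] o=[-0.2284, -0.1017, 0.0000] → [1.3324, 0.5932, -0.4742, -0.4067, 0.9135, 0.0000]
J3: z=[0.3274, 0.1458, -0.9336] o=[0.4198, 0.1869, 0.2724] → [-0.8669, -0.6108, -0.3994, 0.3274, 0.1458, -0.9336]
J4: z=[-0.9225, -0.1645, -0.3492] o=[0.5506, -0.4374, 0.2208] → [-0.3745, 1.1043, 0.4692, -0.9225, -0.1645, -0.3492]
J5: z=[0.3789, -0.5587, -0.7378] o=[0.1533, -0.9162, 0.3792] → [-0.6109, -0.7814, 0.2780, 0.3789, -0.5587, -0.7378]
J6: z=[-0.2328, -0.8291, 0.5083] o=[0.5832, -0.9062, 0.5924] → [-0.7075, 0.2397, 0.0669, -0.2328, -0.8291, 0.5083]
q̇ = J⁺·V = [-0.6050, 0.9280, 0.4950, -0.7530, 0.7730, -0.8120]

-0.6050 0.9280 0.4950 -0.7530 0.7730 -0.8120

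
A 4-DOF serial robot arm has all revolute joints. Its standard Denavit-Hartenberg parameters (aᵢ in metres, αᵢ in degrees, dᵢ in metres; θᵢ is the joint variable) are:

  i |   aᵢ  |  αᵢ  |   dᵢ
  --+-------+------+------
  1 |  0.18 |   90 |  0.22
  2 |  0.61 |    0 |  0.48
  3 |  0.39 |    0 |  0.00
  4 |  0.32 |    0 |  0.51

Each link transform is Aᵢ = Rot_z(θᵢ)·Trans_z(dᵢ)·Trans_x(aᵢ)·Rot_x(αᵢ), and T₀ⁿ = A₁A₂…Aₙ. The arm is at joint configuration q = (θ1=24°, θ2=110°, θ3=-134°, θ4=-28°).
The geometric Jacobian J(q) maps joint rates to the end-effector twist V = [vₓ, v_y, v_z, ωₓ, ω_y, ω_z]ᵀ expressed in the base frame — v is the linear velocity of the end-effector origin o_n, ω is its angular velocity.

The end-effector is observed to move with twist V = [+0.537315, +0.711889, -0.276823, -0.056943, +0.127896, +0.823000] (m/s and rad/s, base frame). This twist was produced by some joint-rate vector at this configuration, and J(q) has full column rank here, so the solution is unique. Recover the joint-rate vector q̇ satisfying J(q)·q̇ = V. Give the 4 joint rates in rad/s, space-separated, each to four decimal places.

0.8230 -0.2330 -0.6030 0.6960

o_n = [0.8820, -0.6910, 0.3824]
J₁: ẑ×o_n = [0.6910, 0.8820, -0.0000], ω = ẑ
J2: z=[0.4067, -0.9135, 0.0000] o=[0.1644, 0.0732, 0.2200] → [-0.1484, -0.0661, 0.3447, 0.4067, -0.9135, 0.0000]
J3: z=[0.4067, -0.9135, 0.0000] o=[0.1691, -0.4501, 0.7932] → [0.3753, 0.1671, 0.5533, 0.4067, -0.9135, 0.0000]
J4: z=[0.4067, -0.9135, 0.0000] o=[0.4946, -0.3052, 0.6346] → [0.2304, 0.1026, 0.1970, 0.4067, -0.9135, 0.0000]
q̇ = J⁺·V = [0.8230, -0.2330, -0.6030, 0.6960]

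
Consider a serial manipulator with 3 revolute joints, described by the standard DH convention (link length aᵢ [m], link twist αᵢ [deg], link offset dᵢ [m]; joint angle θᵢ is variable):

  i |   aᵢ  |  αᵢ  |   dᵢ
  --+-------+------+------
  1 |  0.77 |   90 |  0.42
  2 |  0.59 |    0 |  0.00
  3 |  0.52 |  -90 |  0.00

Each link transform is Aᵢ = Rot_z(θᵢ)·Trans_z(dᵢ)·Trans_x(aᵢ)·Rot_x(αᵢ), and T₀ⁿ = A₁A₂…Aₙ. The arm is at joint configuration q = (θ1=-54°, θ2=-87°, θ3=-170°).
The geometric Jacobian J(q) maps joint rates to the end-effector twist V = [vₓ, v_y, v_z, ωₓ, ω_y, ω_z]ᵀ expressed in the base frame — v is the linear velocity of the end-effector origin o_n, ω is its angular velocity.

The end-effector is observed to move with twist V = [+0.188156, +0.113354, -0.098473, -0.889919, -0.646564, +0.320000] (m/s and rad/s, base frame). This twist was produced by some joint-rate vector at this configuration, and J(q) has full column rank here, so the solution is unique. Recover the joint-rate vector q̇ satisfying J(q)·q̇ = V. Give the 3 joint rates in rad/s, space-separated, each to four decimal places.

0.3200 0.9780 0.1220

o_n = [0.4020, -0.5533, 0.3375]
J₁: ẑ×o_n = [0.5533, 0.4020, -0.0000], ω = ẑ
J2: z=[-0.8090, -0.5878, 0.0000] o=[0.4526, -0.6229, 0.4200] → [0.0485, -0.0668, -0.0861, -0.8090, -0.5878, 0.0000]
J3: z=[-0.8090, -0.5878, 0.0000] o=[0.4707, -0.6479, -0.1692] → [-0.2978, 0.4099, -0.1170, -0.8090, -0.5878, 0.0000]
q̇ = J⁺·V = [0.3200, 0.9780, 0.1220]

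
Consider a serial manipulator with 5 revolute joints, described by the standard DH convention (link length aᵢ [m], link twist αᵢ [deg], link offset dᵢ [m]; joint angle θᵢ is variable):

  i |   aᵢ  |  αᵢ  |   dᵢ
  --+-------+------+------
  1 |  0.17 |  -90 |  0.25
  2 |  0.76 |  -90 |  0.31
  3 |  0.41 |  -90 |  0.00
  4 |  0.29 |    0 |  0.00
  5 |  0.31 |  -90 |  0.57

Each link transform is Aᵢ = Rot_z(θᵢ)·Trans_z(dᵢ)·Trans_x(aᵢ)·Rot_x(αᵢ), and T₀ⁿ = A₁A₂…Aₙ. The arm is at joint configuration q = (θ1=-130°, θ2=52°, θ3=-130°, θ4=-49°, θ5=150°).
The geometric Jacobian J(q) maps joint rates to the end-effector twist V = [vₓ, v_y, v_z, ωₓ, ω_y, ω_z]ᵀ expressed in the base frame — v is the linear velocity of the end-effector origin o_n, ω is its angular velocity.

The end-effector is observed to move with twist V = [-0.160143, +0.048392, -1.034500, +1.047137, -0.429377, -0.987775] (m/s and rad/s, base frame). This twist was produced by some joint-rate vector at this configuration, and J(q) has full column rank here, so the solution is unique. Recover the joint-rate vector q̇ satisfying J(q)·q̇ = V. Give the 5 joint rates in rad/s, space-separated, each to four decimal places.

o_n = [0.3472, -1.2833, -0.3663]
J₁: ẑ×o_n = [1.2833, 0.3472, -0.0000], ω = ẑ
J2: z=[0.7660, -0.6428, 0.0000] o=[-0.1093, -0.1302, 0.2500] → [0.3961, 0.4721, -0.5899, 0.7660, -0.6428, 0.0000]
J3: z=[0.5065, 0.6037, -0.6157] o=[-0.1726, -0.6879, -0.3489] → [-0.3771, -0.3112, -0.6154, 0.5065, 0.6037, -0.6157]
J4: z=[0.1892, -0.7745, -0.6037] o=[0.1723, -0.7655, -0.1412] → [-0.1383, -0.0630, 0.0374, 0.1892, -0.7745, -0.6037]
J5: z=[0.1892, -0.7745, -0.6037] o=[0.4432, -0.6694, -0.1796] → [-0.2260, 0.0933, -0.1906, 0.1892, -0.7745, -0.6037]
q̇ = J⁺·V = [0.1570, 0.4990, 0.9760, 0.1410, 0.7600]

0.1570 0.4990 0.9760 0.1410 0.7600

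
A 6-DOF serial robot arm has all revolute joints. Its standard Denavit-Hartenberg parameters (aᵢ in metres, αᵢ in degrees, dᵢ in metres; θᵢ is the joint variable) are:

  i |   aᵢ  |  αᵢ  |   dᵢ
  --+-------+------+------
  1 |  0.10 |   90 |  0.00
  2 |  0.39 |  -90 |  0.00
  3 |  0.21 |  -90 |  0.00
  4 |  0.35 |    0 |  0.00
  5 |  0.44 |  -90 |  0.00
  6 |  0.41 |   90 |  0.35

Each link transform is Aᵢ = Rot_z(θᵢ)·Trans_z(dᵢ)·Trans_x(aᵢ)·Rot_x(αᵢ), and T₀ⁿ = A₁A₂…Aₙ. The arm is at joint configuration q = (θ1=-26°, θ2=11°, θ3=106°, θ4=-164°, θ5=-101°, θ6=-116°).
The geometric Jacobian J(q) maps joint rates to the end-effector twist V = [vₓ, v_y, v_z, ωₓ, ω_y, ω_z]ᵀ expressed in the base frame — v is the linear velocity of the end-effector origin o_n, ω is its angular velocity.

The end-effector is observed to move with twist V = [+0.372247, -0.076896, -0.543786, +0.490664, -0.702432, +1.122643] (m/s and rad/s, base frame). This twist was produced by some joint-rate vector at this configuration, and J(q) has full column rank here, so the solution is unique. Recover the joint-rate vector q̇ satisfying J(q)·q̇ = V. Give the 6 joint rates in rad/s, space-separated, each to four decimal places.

o_n = [0.0109, -0.6507, -0.0969]
J₁: ẑ×o_n = [0.6507, 0.0109, -0.0000], ω = ẑ
J2: z=[-0.4384, -0.8988, 0.0000] o=[0.0899, -0.0438, 0.0000] → [0.0871, -0.0425, 0.1950, -0.4384, -0.8988, 0.0000]
J3: z=[-0.1715, 0.0836, 0.9816] o=[0.4340, -0.2117, 0.0744] → [0.4167, -0.4447, 0.1107, -0.1715, 0.0836, 0.9816]
J4: z=[-0.9689, 0.1659, -0.1834] o=[0.4714, -0.0053, 0.0634] → [-0.1450, -0.0708, 0.7017, -0.9689, 0.1659, -0.1834]
J5: z=[-0.9689, 0.1659, -0.1834] o=[0.3949, -0.3278, 0.1758] → [-0.1045, -0.1937, 0.3766, -0.9689, 0.1659, -0.1834]
J6: z=[-0.1925, -0.9716, 0.1379] o=[0.4632, -0.4022, -0.2525] → [-0.1169, -0.0324, -0.3916, -0.1925, -0.9716, 0.1379]
q̇ = J⁺·V = [0.3900, -0.3350, 0.4920, 0.2600, -0.8940, 0.9670]

0.3900 -0.3350 0.4920 0.2600 -0.8940 0.9670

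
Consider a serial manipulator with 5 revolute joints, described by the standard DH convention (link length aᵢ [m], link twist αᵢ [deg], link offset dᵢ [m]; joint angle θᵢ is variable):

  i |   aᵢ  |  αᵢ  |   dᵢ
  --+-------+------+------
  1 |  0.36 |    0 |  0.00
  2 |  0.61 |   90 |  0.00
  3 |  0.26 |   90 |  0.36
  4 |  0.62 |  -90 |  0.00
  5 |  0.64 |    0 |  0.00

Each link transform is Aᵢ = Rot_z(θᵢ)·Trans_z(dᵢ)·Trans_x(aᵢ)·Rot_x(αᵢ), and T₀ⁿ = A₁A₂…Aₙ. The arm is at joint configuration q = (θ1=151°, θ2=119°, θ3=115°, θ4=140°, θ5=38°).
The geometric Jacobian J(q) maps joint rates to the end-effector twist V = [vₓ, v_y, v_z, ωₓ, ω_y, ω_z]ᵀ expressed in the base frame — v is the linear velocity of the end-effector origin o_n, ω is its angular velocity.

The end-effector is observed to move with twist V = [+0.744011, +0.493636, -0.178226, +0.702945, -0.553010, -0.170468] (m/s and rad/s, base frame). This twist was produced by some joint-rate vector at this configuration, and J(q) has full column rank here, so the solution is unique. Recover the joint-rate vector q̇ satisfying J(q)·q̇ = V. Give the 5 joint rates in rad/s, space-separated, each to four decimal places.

-0.7930 0.9590 -0.0610 0.3590 0.8380

o_n = [-1.3976, -0.3325, -0.7115]
J₁: ẑ×o_n = [0.3325, -1.3976, 0.0000], ω = ẑ
J2: z=[0.0000, 0.0000, 1.0000] o=[-0.3149, 0.1745, 0.0000] → [0.5070, -1.0827, 0.0000, 0.0000, 0.0000, 1.0000]
J3: z=[-1.0000, 0.0000, 0.0000] o=[-0.3149, -0.4355, 0.0000] → [-0.0000, -0.7115, -0.1030, -1.0000, 0.0000, 0.0000]
J4: z=[-0.0000, -0.9063, 0.4226] o=[-0.6749, -0.3256, 0.2356] → [0.8613, -0.3054, -0.6550, -0.0000, -0.9063, 0.4226]
J5: z=[0.7660, -0.2717, -0.5826] o=[-1.0734, -0.5263, -0.1948] → [0.2533, 0.5846, 0.0604, 0.7660, -0.2717, -0.5826]
q̇ = J⁺·V = [-0.7930, 0.9590, -0.0610, 0.3590, 0.8380]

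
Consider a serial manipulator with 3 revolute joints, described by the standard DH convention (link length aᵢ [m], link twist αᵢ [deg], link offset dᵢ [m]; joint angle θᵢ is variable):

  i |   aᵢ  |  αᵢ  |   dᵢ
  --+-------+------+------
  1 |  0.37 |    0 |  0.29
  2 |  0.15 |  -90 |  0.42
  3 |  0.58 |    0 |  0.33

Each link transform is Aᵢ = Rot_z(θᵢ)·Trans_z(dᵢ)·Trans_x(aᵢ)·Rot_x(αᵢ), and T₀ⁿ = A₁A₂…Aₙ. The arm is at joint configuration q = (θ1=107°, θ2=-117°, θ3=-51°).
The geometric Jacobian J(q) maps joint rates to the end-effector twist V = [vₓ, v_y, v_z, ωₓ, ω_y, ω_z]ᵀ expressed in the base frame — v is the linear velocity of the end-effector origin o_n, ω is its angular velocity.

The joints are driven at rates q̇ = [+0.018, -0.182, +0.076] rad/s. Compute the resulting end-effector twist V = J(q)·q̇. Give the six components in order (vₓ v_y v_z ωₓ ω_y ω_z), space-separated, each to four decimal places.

0.0660 -0.1005 -0.0277 0.0132 0.0748 -0.1640

o_n = [0.4563, 0.5894, 1.1607]
J₁: ẑ×o_n = [-0.5894, 0.4563, 0.0000], ω = ẑ
J2: z=[0.0000, 0.0000, 1.0000] o=[-0.1082, 0.3538, 0.2900] → [-0.2356, 0.5645, 0.0000, 0.0000, 0.0000, 1.0000]
J3: z=[0.1736, 0.9848, 0.0000] o=[0.0395, 0.3278, 0.7100] → [0.4439, -0.0783, -0.3650, 0.1736, 0.9848, 0.0000]
V = J·q̇ = [0.0660, -0.1005, -0.0277, 0.0132, 0.0748, -0.1640]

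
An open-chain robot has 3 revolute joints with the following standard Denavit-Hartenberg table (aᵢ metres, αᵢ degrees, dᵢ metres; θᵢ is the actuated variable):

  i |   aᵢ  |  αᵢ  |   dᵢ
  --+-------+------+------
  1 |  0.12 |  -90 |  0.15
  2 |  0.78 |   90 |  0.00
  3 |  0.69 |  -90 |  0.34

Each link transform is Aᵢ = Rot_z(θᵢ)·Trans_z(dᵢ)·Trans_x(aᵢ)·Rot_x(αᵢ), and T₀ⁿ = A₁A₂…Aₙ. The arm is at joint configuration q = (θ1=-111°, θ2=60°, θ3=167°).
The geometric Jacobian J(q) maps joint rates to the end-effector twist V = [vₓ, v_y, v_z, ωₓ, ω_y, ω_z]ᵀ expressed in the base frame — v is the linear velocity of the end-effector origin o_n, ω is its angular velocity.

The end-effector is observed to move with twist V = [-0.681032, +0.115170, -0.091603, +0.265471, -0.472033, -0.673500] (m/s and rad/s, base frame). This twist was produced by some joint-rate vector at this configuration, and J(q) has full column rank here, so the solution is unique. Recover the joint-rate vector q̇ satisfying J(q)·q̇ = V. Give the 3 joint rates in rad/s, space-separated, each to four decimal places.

o_n = [-0.0229, -0.4928, 0.2267]
J₁: ẑ×o_n = [0.4928, -0.0229, 0.0000], ω = ẑ
J2: z=[0.9336, -0.3584, 0.0000] o=[-0.0430, -0.1120, 0.1500] → [-0.0275, -0.0716, -0.3483, 0.9336, -0.3584, 0.0000]
J3: z=[-0.3104, -0.8085, 0.5000] o=[-0.1828, -0.4761, -0.5255] → [-0.5998, 0.3134, 0.1344, -0.3104, -0.8085, 0.5000]
q̇ = J⁺·V = [-0.8730, 0.4170, 0.3990]

-0.8730 0.4170 0.3990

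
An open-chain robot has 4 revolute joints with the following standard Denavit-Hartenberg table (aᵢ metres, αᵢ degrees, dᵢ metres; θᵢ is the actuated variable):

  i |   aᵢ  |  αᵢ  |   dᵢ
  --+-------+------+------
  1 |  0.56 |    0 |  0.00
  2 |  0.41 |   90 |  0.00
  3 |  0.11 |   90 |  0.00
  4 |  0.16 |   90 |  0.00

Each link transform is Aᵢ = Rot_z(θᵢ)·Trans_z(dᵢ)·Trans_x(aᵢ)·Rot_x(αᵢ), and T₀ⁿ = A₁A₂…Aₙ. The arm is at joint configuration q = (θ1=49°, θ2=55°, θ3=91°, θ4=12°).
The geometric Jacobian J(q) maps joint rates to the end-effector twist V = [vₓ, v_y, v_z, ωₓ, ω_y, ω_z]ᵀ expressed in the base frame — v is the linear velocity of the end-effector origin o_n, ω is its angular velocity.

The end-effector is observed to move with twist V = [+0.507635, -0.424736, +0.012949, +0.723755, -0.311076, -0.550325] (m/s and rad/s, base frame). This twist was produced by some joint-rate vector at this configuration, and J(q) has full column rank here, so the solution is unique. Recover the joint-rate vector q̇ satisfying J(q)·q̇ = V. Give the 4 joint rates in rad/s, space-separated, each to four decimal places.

-0.7620 0.2200 0.6270 -0.4770

o_n = [0.3016, 0.8240, 0.2665]
J₁: ẑ×o_n = [-0.8240, 0.3016, 0.0000], ω = ẑ
J2: z=[0.0000, 0.0000, 1.0000] o=[0.3674, 0.4226, 0.0000] → [-0.4014, -0.0658, 0.0000, 0.0000, 0.0000, 1.0000]
J3: z=[0.9703, 0.2419, 0.0000] o=[0.2682, 0.8205, 0.0000] → [0.0645, -0.2585, -0.0047, 0.9703, 0.2419, 0.0000]
J4: z=[-0.2419, 0.9701, 0.0175] o=[0.2687, 0.8186, 0.1100] → [0.1517, 0.0384, -0.0333, -0.2419, 0.9701, 0.0175]
q̇ = J⁺·V = [-0.7620, 0.2200, 0.6270, -0.4770]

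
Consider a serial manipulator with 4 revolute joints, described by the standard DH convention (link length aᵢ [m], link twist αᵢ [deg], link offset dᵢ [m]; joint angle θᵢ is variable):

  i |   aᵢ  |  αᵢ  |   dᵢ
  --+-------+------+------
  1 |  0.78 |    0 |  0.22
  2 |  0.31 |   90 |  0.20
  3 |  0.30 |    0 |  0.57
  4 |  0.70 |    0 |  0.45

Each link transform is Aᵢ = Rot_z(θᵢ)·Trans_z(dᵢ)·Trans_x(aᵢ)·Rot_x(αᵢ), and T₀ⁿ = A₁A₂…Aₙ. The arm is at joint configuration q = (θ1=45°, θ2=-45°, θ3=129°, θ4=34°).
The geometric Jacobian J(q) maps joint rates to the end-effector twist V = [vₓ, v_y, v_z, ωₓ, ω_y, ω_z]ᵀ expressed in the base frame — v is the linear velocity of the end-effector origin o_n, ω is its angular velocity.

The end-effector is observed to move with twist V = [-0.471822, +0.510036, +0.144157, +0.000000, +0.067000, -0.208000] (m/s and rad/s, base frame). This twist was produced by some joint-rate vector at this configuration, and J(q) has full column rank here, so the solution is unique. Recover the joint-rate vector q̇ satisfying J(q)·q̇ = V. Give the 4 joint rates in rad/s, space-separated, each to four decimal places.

o_n = [0.0033, -0.4685, 0.8578]
J₁: ẑ×o_n = [0.4685, 0.0033, -0.0000], ω = ẑ
J2: z=[0.0000, 0.0000, 1.0000] o=[0.5515, 0.5515, 0.2200] → [1.0200, -0.5482, 0.0000, 0.0000, 0.0000, 1.0000]
J3: z=[-0.0000, -1.0000, 0.0000] o=[0.8615, 0.5515, 0.4200] → [-0.4378, -0.0000, -0.8582, -0.0000, -1.0000, 0.0000]
J4: z=[-0.0000, -1.0000, 0.0000] o=[0.6727, -0.0185, 0.6531] → [-0.2047, -0.0000, -0.6694, -0.0000, -1.0000, 0.0000]
q̇ = J⁺·V = [0.7180, -0.9260, -0.5260, 0.4590]

0.7180 -0.9260 -0.5260 0.4590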